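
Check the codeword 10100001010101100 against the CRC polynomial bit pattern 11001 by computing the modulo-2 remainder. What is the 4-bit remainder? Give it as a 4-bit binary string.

Modulo-2 division of 10100001010101100 by 11001:
  pos 0: 10100 XOR 11001 = 01101
  pos 1: 11010 XOR 11001 = 00011
  pos 4: 11010 XOR 11001 = 00011
  pos 7: 11101 XOR 11001 = 00100
  pos 9: 10001 XOR 11001 = 01000
  pos 10: 10001 XOR 11001 = 01000
  pos 11: 10000 XOR 11001 = 01001
  pos 12: 10010 XOR 11001 = 01011
Remainder = 1011 (nonzero — an error is detected).

1011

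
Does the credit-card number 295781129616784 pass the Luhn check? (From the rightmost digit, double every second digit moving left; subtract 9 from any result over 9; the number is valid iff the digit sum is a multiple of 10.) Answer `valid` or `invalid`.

From the right, keep odd positions and double even positions (subtract 9 from any doubled value over 9):
  doubled (positions 2,4,...): 7 3 3 4 2 5 9 → sum 33
  kept (positions 1,3,...): 4 7 1 9 1 8 5 2 → sum 37
Total = 70.
70 mod 10 = 0, so the number is valid.

valid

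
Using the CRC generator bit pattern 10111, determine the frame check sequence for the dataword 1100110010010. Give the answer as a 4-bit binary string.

Append 4 zeros: 11001100100100000. Divide by 10111 (XOR where the leading bit is 1):
  pos 0: 11001 XOR 10111 = 01110
  pos 1: 11101 XOR 10111 = 01010
  pos 2: 10100 XOR 10111 = 00011
  pos 5: 11010 XOR 10111 = 01101
  pos 6: 11010 XOR 10111 = 01101
  pos 7: 11011 XOR 10111 = 01100
  pos 8: 11000 XOR 10111 = 01111
  pos 9: 11110 XOR 10111 = 01001
  pos 10: 10010 XOR 10111 = 00101
  pos 12: 10100 XOR 10111 = 00011
Remainder (last 4 bits) = 0011. This is the CRC / FCS.

0011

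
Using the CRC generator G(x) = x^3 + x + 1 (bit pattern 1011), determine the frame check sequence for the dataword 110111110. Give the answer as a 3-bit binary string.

010

Append 3 zeros: 110111110000. Divide by 1011 (XOR where the leading bit is 1):
  pos 0: 1101 XOR 1011 = 0110
  pos 1: 1101 XOR 1011 = 0110
  pos 2: 1101 XOR 1011 = 0110
  pos 3: 1101 XOR 1011 = 0110
  pos 4: 1101 XOR 1011 = 0110
  pos 5: 1100 XOR 1011 = 0111
  pos 6: 1110 XOR 1011 = 0101
  pos 7: 1010 XOR 1011 = 0001
Remainder (last 3 bits) = 010. This is the CRC / FCS.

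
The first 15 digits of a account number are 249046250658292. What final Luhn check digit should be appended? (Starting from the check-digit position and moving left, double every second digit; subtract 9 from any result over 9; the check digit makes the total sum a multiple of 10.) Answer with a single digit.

Partial digits right→left: 2 9 2 8 5 6 0 5 2 6 4 0 9 4 2
Double every second digit counting from the check-digit position (so the 1st, 3rd, 5th, ... of the partial from the right).
  doubled (with −9 where >9): 4 4 1 0 4 8 9 4 → sum 34
  kept as-is: 9 8 6 5 6 0 4 → sum 38
Total = 34 + 38 = 72.
Check digit = (10 − (72 mod 10)) mod 10 = 8.

8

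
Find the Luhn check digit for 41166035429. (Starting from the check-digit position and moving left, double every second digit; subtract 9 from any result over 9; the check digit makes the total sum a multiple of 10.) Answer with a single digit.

Partial digits right→left: 9 2 4 5 3 0 6 6 1 1 4
Double every second digit counting from the check-digit position (so the 1st, 3rd, 5th, ... of the partial from the right).
  doubled (with −9 where >9): 9 8 6 3 2 8 → sum 36
  kept as-is: 2 5 0 6 1 → sum 14
Total = 36 + 14 = 50.
Check digit = (10 − (50 mod 10)) mod 10 = 0.

0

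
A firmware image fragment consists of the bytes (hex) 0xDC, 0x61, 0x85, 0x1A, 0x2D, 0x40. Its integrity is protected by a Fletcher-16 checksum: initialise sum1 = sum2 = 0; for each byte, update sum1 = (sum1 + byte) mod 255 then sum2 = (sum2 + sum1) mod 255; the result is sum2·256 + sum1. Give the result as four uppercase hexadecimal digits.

134B

Running sums (mod 255):
  after byte 0 (0xDC): sum1=220, sum2=220
  after byte 1 (0x61): sum1=62, sum2=27
  after byte 2 (0x85): sum1=195, sum2=222
  after byte 3 (0x1A): sum1=221, sum2=188
  after byte 4 (0x2D): sum1=11, sum2=199
  after byte 5 (0x40): sum1=75, sum2=19
Checksum = sum2·256 + sum1 = 19·256 + 75 = 4939 = 0x134B.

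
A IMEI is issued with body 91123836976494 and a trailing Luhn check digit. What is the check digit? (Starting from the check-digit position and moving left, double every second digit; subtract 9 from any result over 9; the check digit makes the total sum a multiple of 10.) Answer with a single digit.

3

Partial digits right→left: 4 9 4 6 7 9 6 3 8 3 2 1 1 9
Double every second digit counting from the check-digit position (so the 1st, 3rd, 5th, ... of the partial from the right).
  doubled (with −9 where >9): 8 8 5 3 7 4 2 → sum 37
  kept as-is: 9 6 9 3 3 1 9 → sum 40
Total = 37 + 40 = 77.
Check digit = (10 − (77 mod 10)) mod 10 = 3.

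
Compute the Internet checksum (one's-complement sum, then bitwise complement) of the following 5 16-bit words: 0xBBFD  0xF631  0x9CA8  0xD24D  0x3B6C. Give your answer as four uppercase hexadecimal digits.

One's-complement addition (fold any carry out of bit 15 back into bit 0):
  0xBBFD + 0xF631 = 0x1B22E → wrap carry → 0xB22F
  0xB22F + 0x9CA8 = 0x14ED7 → wrap carry → 0x4ED8
  0x4ED8 + 0xD24D = 0x12125 → wrap carry → 0x2126
  0x2126 + 0x3B6C = 0x05C92
One's-complement sum = 0x5C92.
Checksum = ~0x5C92 & 0xFFFF = 0xA36D.

A36D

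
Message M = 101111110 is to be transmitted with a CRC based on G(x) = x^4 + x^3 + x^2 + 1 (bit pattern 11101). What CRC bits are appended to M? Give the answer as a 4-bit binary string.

Append 4 zeros: 1011111100000. Divide by 11101 (XOR where the leading bit is 1):
  pos 0: 10111 XOR 11101 = 01010
  pos 1: 10101 XOR 11101 = 01000
  pos 2: 10001 XOR 11101 = 01100
  pos 3: 11001 XOR 11101 = 00100
  pos 5: 10000 XOR 11101 = 01101
  pos 6: 11010 XOR 11101 = 00111
  pos 8: 11100 XOR 11101 = 00001
Remainder (last 4 bits) = 0001. This is the CRC / FCS.

0001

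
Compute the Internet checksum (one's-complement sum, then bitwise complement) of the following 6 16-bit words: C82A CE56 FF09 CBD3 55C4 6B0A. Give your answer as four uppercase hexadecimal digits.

One's-complement addition (fold any carry out of bit 15 back into bit 0):
  0xC82A + 0xCE56 = 0x19680 → wrap carry → 0x9681
  0x9681 + 0xFF09 = 0x1958A → wrap carry → 0x958B
  0x958B + 0xCBD3 = 0x1615E → wrap carry → 0x615F
  0x615F + 0x55C4 = 0x0B723
  0xB723 + 0x6B0A = 0x1222D → wrap carry → 0x222E
One's-complement sum = 0x222E.
Checksum = ~0x222E & 0xFFFF = 0xDDD1.

DDD1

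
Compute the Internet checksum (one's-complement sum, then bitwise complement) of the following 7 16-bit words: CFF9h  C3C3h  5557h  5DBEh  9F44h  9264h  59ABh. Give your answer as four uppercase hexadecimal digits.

One's-complement addition (fold any carry out of bit 15 back into bit 0):
  0xCFF9 + 0xC3C3 = 0x193BC → wrap carry → 0x93BD
  0x93BD + 0x5557 = 0x0E914
  0xE914 + 0x5DBE = 0x146D2 → wrap carry → 0x46D3
  0x46D3 + 0x9F44 = 0x0E617
  0xE617 + 0x9264 = 0x1787B → wrap carry → 0x787C
  0x787C + 0x59AB = 0x0D227
One's-complement sum = 0xD227.
Checksum = ~0xD227 & 0xFFFF = 0x2DD8.

2DD8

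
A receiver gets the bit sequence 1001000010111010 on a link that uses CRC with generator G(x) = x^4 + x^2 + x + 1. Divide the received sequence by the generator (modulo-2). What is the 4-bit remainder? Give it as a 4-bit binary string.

1110

Modulo-2 division of 1001000010111010 by 10111:
  pos 0: 10010 XOR 10111 = 00101
  pos 2: 10100 XOR 10111 = 00011
  pos 5: 11010 XOR 10111 = 01101
  pos 6: 11011 XOR 10111 = 01100
  pos 7: 11001 XOR 10111 = 01110
  pos 8: 11101 XOR 10111 = 01010
  pos 9: 10100 XOR 10111 = 00011
Remainder = 1110 (nonzero — an error is detected).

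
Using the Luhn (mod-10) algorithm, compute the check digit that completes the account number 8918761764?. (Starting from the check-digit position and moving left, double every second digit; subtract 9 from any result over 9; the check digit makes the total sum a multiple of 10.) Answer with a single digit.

5

Partial digits right→left: 4 6 7 1 6 7 8 1 9 8
Double every second digit counting from the check-digit position (so the 1st, 3rd, 5th, ... of the partial from the right).
  doubled (with −9 where >9): 8 5 3 7 9 → sum 32
  kept as-is: 6 1 7 1 8 → sum 23
Total = 32 + 23 = 55.
Check digit = (10 − (55 mod 10)) mod 10 = 5.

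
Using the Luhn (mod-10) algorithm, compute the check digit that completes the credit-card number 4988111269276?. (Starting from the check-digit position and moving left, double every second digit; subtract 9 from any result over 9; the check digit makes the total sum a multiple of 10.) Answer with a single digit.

5

Partial digits right→left: 6 7 2 9 6 2 1 1 1 8 8 9 4
Double every second digit counting from the check-digit position (so the 1st, 3rd, 5th, ... of the partial from the right).
  doubled (with −9 where >9): 3 4 3 2 2 7 8 → sum 29
  kept as-is: 7 9 2 1 8 9 → sum 36
Total = 29 + 36 = 65.
Check digit = (10 − (65 mod 10)) mod 10 = 5.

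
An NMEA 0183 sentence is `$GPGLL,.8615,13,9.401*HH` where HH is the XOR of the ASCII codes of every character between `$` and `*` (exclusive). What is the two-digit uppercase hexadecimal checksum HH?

XOR the ASCII codes of the payload characters:
  'G' = 0x47 → acc = 0x47
  'P' = 0x50 → acc = 0x17
  'G' = 0x47 → acc = 0x50
  'L' = 0x4C → acc = 0x1C
  'L' = 0x4C → acc = 0x50
  ',' = 0x2C → acc = 0x7C
  '.' = 0x2E → acc = 0x52
  '8' = 0x38 → acc = 0x6A
  '6' = 0x36 → acc = 0x5C
  '1' = 0x31 → acc = 0x6D
  '5' = 0x35 → acc = 0x58
  ',' = 0x2C → acc = 0x74
  '1' = 0x31 → acc = 0x45
  '3' = 0x33 → acc = 0x76
  ',' = 0x2C → acc = 0x5A
  '9' = 0x39 → acc = 0x63
  '.' = 0x2E → acc = 0x4D
  '4' = 0x34 → acc = 0x79
  '0' = 0x30 → acc = 0x49
  '1' = 0x31 → acc = 0x78
Checksum = 0x78.

78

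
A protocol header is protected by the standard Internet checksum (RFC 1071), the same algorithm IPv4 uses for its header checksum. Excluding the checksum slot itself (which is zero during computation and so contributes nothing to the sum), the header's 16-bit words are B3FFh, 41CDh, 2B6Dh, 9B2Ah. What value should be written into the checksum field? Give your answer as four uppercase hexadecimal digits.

One's-complement addition (fold any carry out of bit 15 back into bit 0):
  0xB3FF + 0x41CD = 0x0F5CC
  0xF5CC + 0x2B6D = 0x12139 → wrap carry → 0x213A
  0x213A + 0x9B2A = 0x0BC64
One's-complement sum = 0xBC64.
Checksum = ~0xBC64 & 0xFFFF = 0x439B.

439B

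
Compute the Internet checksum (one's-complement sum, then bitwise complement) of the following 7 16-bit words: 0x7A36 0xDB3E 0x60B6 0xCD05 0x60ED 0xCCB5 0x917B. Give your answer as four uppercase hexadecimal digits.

One's-complement addition (fold any carry out of bit 15 back into bit 0):
  0x7A36 + 0xDB3E = 0x15574 → wrap carry → 0x5575
  0x5575 + 0x60B6 = 0x0B62B
  0xB62B + 0xCD05 = 0x18330 → wrap carry → 0x8331
  0x8331 + 0x60ED = 0x0E41E
  0xE41E + 0xCCB5 = 0x1B0D3 → wrap carry → 0xB0D4
  0xB0D4 + 0x917B = 0x1424F → wrap carry → 0x4250
One's-complement sum = 0x4250.
Checksum = ~0x4250 & 0xFFFF = 0xBDAF.

BDAF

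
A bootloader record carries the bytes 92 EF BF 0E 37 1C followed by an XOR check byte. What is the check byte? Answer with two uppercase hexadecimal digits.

E7

XOR the bytes together:
  start with 0x92
  0x92 ⊕ 0xEF = 0x7D
  0x7D ⊕ 0xBF = 0xC2
  0xC2 ⊕ 0x0E = 0xCC
  0xCC ⊕ 0x37 = 0xFB
  0xFB ⊕ 0x1C = 0xE7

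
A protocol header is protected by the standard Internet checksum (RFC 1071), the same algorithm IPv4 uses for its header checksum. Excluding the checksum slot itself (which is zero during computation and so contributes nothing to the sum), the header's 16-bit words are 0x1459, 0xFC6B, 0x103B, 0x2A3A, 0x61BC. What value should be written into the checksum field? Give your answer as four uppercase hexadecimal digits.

5309

One's-complement addition (fold any carry out of bit 15 back into bit 0):
  0x1459 + 0xFC6B = 0x110C4 → wrap carry → 0x10C5
  0x10C5 + 0x103B = 0x02100
  0x2100 + 0x2A3A = 0x04B3A
  0x4B3A + 0x61BC = 0x0ACF6
One's-complement sum = 0xACF6.
Checksum = ~0xACF6 & 0xFFFF = 0x5309.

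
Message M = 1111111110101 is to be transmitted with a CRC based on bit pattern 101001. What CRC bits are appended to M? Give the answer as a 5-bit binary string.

11111

Append 5 zeros: 111111111010100000. Divide by 101001 (XOR where the leading bit is 1):
  pos 0: 111111 XOR 101001 = 010110
  pos 1: 101101 XOR 101001 = 000100
  pos 4: 100110 XOR 101001 = 001111
  pos 6: 111110 XOR 101001 = 010111
  pos 7: 101111 XOR 101001 = 000110
  pos 10: 110000 XOR 101001 = 011001
  pos 11: 110010 XOR 101001 = 011011
  pos 12: 110110 XOR 101001 = 011111
Remainder (last 5 bits) = 11111. This is the CRC / FCS.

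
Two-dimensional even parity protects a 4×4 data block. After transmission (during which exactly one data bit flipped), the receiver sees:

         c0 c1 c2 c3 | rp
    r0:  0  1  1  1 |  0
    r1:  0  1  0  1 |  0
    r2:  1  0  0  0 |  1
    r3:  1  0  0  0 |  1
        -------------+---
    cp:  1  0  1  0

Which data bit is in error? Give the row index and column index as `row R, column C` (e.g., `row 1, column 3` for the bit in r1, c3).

row 0, column 0

Recompute each row's even parity and compare to rp:
  r0: data parity 1, sent rp 0 → mismatch
  r1: data parity 0, sent rp 0 → ok
  r2: data parity 1, sent rp 1 → ok
  r3: data parity 1, sent rp 1 → ok
Recompute each column's even parity and compare to cp:
  c0: data parity 0, sent cp 1 → mismatch
  c1: data parity 0, sent cp 0 → ok
  c2: data parity 1, sent cp 1 → ok
  c3: data parity 0, sent cp 0 → ok
Exactly one row (r0) and one column (c0) fail → the flipped bit is at their intersection.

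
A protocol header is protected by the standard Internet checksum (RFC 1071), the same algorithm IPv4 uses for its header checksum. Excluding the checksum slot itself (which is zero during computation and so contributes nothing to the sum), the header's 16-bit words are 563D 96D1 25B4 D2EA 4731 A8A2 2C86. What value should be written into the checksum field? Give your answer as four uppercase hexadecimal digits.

One's-complement addition (fold any carry out of bit 15 back into bit 0):
  0x563D + 0x96D1 = 0x0ED0E
  0xED0E + 0x25B4 = 0x112C2 → wrap carry → 0x12C3
  0x12C3 + 0xD2EA = 0x0E5AD
  0xE5AD + 0x4731 = 0x12CDE → wrap carry → 0x2CDF
  0x2CDF + 0xA8A2 = 0x0D581
  0xD581 + 0x2C86 = 0x10207 → wrap carry → 0x0208
One's-complement sum = 0x0208.
Checksum = ~0x0208 & 0xFFFF = 0xFDF7.

FDF7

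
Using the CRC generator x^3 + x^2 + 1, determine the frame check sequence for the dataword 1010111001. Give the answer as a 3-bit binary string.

Append 3 zeros: 1010111001000. Divide by 1101 (XOR where the leading bit is 1):
  pos 0: 1010 XOR 1101 = 0111
  pos 1: 1111 XOR 1101 = 0010
  pos 3: 1011 XOR 1101 = 0110
  pos 4: 1100 XOR 1101 = 0001
  pos 7: 1010 XOR 1101 = 0111
  pos 8: 1110 XOR 1101 = 0011
Remainder (last 3 bits) = 110. This is the CRC / FCS.

110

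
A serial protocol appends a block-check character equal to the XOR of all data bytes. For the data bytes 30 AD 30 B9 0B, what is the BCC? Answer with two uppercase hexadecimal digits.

XOR the bytes together:
  start with 0x30
  0x30 ⊕ 0xAD = 0x9D
  0x9D ⊕ 0x30 = 0xAD
  0xAD ⊕ 0xB9 = 0x14
  0x14 ⊕ 0x0B = 0x1F

1F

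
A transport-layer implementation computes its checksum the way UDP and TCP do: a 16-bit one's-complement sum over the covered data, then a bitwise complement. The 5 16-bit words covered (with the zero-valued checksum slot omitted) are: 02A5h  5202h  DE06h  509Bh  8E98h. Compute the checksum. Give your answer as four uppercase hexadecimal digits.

EE1D

One's-complement addition (fold any carry out of bit 15 back into bit 0):
  0x02A5 + 0x5202 = 0x054A7
  0x54A7 + 0xDE06 = 0x132AD → wrap carry → 0x32AE
  0x32AE + 0x509B = 0x08349
  0x8349 + 0x8E98 = 0x111E1 → wrap carry → 0x11E2
One's-complement sum = 0x11E2.
Checksum = ~0x11E2 & 0xFFFF = 0xEE1D.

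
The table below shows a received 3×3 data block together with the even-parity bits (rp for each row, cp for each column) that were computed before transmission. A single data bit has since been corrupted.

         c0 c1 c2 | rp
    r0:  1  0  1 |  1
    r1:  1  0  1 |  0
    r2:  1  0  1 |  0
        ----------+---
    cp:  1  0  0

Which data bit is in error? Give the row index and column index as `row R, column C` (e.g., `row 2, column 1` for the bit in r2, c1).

Recompute each row's even parity and compare to rp:
  r0: data parity 0, sent rp 1 → mismatch
  r1: data parity 0, sent rp 0 → ok
  r2: data parity 0, sent rp 0 → ok
Recompute each column's even parity and compare to cp:
  c0: data parity 1, sent cp 1 → ok
  c1: data parity 0, sent cp 0 → ok
  c2: data parity 1, sent cp 0 → mismatch
Exactly one row (r0) and one column (c2) fail → the flipped bit is at their intersection.

row 0, column 2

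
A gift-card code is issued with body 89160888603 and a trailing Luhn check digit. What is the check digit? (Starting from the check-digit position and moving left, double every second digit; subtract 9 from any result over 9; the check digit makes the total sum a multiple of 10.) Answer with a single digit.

4

Partial digits right→left: 3 0 6 8 8 8 0 6 1 9 8
Double every second digit counting from the check-digit position (so the 1st, 3rd, 5th, ... of the partial from the right).
  doubled (with −9 where >9): 6 3 7 0 2 7 → sum 25
  kept as-is: 0 8 8 6 9 → sum 31
Total = 25 + 31 = 56.
Check digit = (10 − (56 mod 10)) mod 10 = 4.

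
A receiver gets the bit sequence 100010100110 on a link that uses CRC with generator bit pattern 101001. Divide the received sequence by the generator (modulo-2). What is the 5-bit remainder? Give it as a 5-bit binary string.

01101

Modulo-2 division of 100010100110 by 101001:
  pos 0: 100010 XOR 101001 = 001011
  pos 2: 101110 XOR 101001 = 000111
  pos 5: 111011 XOR 101001 = 010010
  pos 6: 100100 XOR 101001 = 001101
Remainder = 01101 (nonzero — an error is detected).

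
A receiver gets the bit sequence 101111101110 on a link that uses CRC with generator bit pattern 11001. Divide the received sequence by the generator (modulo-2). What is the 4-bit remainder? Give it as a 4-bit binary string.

Modulo-2 division of 101111101110 by 11001:
  pos 0: 10111 XOR 11001 = 01110
  pos 1: 11101 XOR 11001 = 00100
  pos 3: 10010 XOR 11001 = 01011
  pos 4: 10111 XOR 11001 = 01110
  pos 5: 11101 XOR 11001 = 00100
  pos 7: 10010 XOR 11001 = 01011
Remainder = 1011 (nonzero — an error is detected).

1011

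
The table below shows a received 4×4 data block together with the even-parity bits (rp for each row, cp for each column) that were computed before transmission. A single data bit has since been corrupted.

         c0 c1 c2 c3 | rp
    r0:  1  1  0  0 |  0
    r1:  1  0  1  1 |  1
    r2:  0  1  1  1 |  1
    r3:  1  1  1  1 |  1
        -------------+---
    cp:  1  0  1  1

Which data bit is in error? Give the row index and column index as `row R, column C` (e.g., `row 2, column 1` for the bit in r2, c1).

Recompute each row's even parity and compare to rp:
  r0: data parity 0, sent rp 0 → ok
  r1: data parity 1, sent rp 1 → ok
  r2: data parity 1, sent rp 1 → ok
  r3: data parity 0, sent rp 1 → mismatch
Recompute each column's even parity and compare to cp:
  c0: data parity 1, sent cp 1 → ok
  c1: data parity 1, sent cp 0 → mismatch
  c2: data parity 1, sent cp 1 → ok
  c3: data parity 1, sent cp 1 → ok
Exactly one row (r3) and one column (c1) fail → the flipped bit is at their intersection.

row 3, column 1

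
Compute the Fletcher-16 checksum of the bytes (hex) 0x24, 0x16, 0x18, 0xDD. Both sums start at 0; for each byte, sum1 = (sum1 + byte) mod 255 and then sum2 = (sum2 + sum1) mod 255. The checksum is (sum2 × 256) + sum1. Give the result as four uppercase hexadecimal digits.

Running sums (mod 255):
  after byte 0 (0x24): sum1=36, sum2=36
  after byte 1 (0x16): sum1=58, sum2=94
  after byte 2 (0x18): sum1=82, sum2=176
  after byte 3 (0xDD): sum1=48, sum2=224
Checksum = sum2·256 + sum1 = 224·256 + 48 = 57392 = 0xE030.

E030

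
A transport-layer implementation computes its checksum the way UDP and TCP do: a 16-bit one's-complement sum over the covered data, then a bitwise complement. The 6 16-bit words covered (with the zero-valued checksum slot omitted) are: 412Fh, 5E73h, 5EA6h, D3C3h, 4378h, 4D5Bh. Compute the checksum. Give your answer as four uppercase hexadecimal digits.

One's-complement addition (fold any carry out of bit 15 back into bit 0):
  0x412F + 0x5E73 = 0x09FA2
  0x9FA2 + 0x5EA6 = 0x0FE48
  0xFE48 + 0xD3C3 = 0x1D20B → wrap carry → 0xD20C
  0xD20C + 0x4378 = 0x11584 → wrap carry → 0x1585
  0x1585 + 0x4D5B = 0x062E0
One's-complement sum = 0x62E0.
Checksum = ~0x62E0 & 0xFFFF = 0x9D1F.

9D1F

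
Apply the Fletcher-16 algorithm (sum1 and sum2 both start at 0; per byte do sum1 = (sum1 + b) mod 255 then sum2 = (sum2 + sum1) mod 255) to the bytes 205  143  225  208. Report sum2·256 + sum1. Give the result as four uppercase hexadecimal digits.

Running sums (mod 255):
  after byte 0 (205): sum1=205, sum2=205
  after byte 1 (143): sum1=93, sum2=43
  after byte 2 (225): sum1=63, sum2=106
  after byte 3 (208): sum1=16, sum2=122
Checksum = sum2·256 + sum1 = 122·256 + 16 = 31248 = 0x7A10.

7A10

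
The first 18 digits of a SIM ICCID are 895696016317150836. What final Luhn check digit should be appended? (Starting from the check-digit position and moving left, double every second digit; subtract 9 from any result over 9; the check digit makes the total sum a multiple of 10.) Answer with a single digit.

Partial digits right→left: 6 3 8 0 5 1 7 1 3 6 1 0 6 9 6 5 9 8
Double every second digit counting from the check-digit position (so the 1st, 3rd, 5th, ... of the partial from the right).
  doubled (with −9 where >9): 3 7 1 5 6 2 3 3 9 → sum 39
  kept as-is: 3 0 1 1 6 0 9 5 8 → sum 33
Total = 39 + 33 = 72.
Check digit = (10 − (72 mod 10)) mod 10 = 8.

8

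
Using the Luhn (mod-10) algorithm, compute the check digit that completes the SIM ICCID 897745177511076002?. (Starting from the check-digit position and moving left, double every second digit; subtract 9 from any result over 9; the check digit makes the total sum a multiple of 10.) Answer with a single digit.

4

Partial digits right→left: 2 0 0 6 7 0 1 1 5 7 7 1 5 4 7 7 9 8
Double every second digit counting from the check-digit position (so the 1st, 3rd, 5th, ... of the partial from the right).
  doubled (with −9 where >9): 4 0 5 2 1 5 1 5 9 → sum 32
  kept as-is: 0 6 0 1 7 1 4 7 8 → sum 34
Total = 32 + 34 = 66.
Check digit = (10 − (66 mod 10)) mod 10 = 4.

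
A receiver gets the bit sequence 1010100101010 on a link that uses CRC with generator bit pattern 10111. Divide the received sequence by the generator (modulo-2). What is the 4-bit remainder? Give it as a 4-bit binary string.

0000

Modulo-2 division of 1010100101010 by 10111:
  pos 0: 10101 XOR 10111 = 00010
  pos 3: 10001 XOR 10111 = 00110
  pos 5: 11001 XOR 10111 = 01110
  pos 6: 11100 XOR 10111 = 01011
  pos 7: 10111 XOR 10111 = 00000
Remainder = 0000 (zero — the frame passes the CRC check).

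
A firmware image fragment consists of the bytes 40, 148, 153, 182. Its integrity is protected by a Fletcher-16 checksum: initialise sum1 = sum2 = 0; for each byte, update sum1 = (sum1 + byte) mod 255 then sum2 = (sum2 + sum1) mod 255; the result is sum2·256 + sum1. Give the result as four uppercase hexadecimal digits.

Running sums (mod 255):
  after byte 0 (40): sum1=40, sum2=40
  after byte 1 (148): sum1=188, sum2=228
  after byte 2 (153): sum1=86, sum2=59
  after byte 3 (182): sum1=13, sum2=72
Checksum = sum2·256 + sum1 = 72·256 + 13 = 18445 = 0x480D.

480D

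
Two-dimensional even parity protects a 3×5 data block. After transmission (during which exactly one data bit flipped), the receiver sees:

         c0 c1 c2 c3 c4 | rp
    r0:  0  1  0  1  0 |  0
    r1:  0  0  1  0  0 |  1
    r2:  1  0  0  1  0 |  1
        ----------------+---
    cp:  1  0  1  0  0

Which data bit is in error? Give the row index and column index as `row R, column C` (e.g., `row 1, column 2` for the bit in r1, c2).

Recompute each row's even parity and compare to rp:
  r0: data parity 0, sent rp 0 → ok
  r1: data parity 1, sent rp 1 → ok
  r2: data parity 0, sent rp 1 → mismatch
Recompute each column's even parity and compare to cp:
  c0: data parity 1, sent cp 1 → ok
  c1: data parity 1, sent cp 0 → mismatch
  c2: data parity 1, sent cp 1 → ok
  c3: data parity 0, sent cp 0 → ok
  c4: data parity 0, sent cp 0 → ok
Exactly one row (r2) and one column (c1) fail → the flipped bit is at their intersection.

row 2, column 1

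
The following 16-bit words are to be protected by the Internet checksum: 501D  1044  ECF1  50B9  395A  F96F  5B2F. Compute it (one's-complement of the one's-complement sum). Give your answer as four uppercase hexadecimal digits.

D3F9

One's-complement addition (fold any carry out of bit 15 back into bit 0):
  0x501D + 0x1044 = 0x06061
  0x6061 + 0xECF1 = 0x14D52 → wrap carry → 0x4D53
  0x4D53 + 0x50B9 = 0x09E0C
  0x9E0C + 0x395A = 0x0D766
  0xD766 + 0xF96F = 0x1D0D5 → wrap carry → 0xD0D6
  0xD0D6 + 0x5B2F = 0x12C05 → wrap carry → 0x2C06
One's-complement sum = 0x2C06.
Checksum = ~0x2C06 & 0xFFFF = 0xD3F9.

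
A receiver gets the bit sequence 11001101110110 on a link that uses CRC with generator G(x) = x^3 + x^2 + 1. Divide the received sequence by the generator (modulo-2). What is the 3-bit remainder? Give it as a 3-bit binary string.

Modulo-2 division of 11001101110110 by 1101:
  pos 0: 1100 XOR 1101 = 0001
  pos 3: 1110 XOR 1101 = 0011
  pos 5: 1111 XOR 1101 = 0010
  pos 7: 1010 XOR 1101 = 0111
  pos 8: 1111 XOR 1101 = 0010
  pos 10: 1010 XOR 1101 = 0111
Remainder = 111 (nonzero — an error is detected).

111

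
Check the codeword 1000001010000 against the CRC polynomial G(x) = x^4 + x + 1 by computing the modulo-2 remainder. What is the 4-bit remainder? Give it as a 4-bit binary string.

Modulo-2 division of 1000001010000 by 10011:
  pos 0: 10000 XOR 10011 = 00011
  pos 3: 11010 XOR 10011 = 01001
  pos 4: 10011 XOR 10011 = 00000
Remainder = 0000 (zero — the frame passes the CRC check).

0000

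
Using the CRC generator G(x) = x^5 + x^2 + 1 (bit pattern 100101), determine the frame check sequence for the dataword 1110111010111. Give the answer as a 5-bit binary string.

Append 5 zeros: 111011101011100000. Divide by 100101 (XOR where the leading bit is 1):
  pos 0: 111011 XOR 100101 = 011110
  pos 1: 111101 XOR 100101 = 011000
  pos 2: 110000 XOR 100101 = 010101
  pos 3: 101011 XOR 100101 = 001110
  pos 5: 111001 XOR 100101 = 011100
  pos 6: 111001 XOR 100101 = 011100
  pos 7: 111001 XOR 100101 = 011100
  pos 8: 111000 XOR 100101 = 011101
  pos 9: 111010 XOR 100101 = 011111
  pos 10: 111110 XOR 100101 = 011011
  pos 11: 110110 XOR 100101 = 010011
  pos 12: 100110 XOR 100101 = 000011
Remainder (last 5 bits) = 00011. This is the CRC / FCS.

00011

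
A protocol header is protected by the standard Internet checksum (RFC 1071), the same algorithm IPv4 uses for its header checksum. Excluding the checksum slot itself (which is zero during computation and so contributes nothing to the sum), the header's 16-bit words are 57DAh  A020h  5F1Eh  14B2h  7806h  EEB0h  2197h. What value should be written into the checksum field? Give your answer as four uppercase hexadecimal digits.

One's-complement addition (fold any carry out of bit 15 back into bit 0):
  0x57DA + 0xA020 = 0x0F7FA
  0xF7FA + 0x5F1E = 0x15718 → wrap carry → 0x5719
  0x5719 + 0x14B2 = 0x06BCB
  0x6BCB + 0x7806 = 0x0E3D1
  0xE3D1 + 0xEEB0 = 0x1D281 → wrap carry → 0xD282
  0xD282 + 0x2197 = 0x0F419
One's-complement sum = 0xF419.
Checksum = ~0xF419 & 0xFFFF = 0x0BE6.

0BE6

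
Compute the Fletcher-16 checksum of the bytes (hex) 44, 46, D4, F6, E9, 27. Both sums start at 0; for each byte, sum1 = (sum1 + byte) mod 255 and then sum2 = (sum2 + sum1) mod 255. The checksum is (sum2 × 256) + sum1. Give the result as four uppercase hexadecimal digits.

Running sums (mod 255):
  after byte 0 (44): sum1=68, sum2=68
  after byte 1 (46): sum1=138, sum2=206
  after byte 2 (D4): sum1=95, sum2=46
  after byte 3 (F6): sum1=86, sum2=132
  after byte 4 (E9): sum1=64, sum2=196
  after byte 5 (27): sum1=103, sum2=44
Checksum = sum2·256 + sum1 = 44·256 + 103 = 11367 = 0x2C67.

2C67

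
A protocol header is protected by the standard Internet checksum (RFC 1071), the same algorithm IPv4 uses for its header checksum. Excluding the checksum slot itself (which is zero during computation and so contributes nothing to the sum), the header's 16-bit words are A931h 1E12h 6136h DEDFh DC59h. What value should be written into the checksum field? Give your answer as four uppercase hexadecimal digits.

One's-complement addition (fold any carry out of bit 15 back into bit 0):
  0xA931 + 0x1E12 = 0x0C743
  0xC743 + 0x6136 = 0x12879 → wrap carry → 0x287A
  0x287A + 0xDEDF = 0x10759 → wrap carry → 0x075A
  0x075A + 0xDC59 = 0x0E3B3
One's-complement sum = 0xE3B3.
Checksum = ~0xE3B3 & 0xFFFF = 0x1C4C.

1C4C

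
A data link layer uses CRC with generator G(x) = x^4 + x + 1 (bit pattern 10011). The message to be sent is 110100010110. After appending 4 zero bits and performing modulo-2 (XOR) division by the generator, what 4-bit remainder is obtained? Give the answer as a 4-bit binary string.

1000

Append 4 zeros: 1101000101100000. Divide by 10011 (XOR where the leading bit is 1):
  pos 0: 11010 XOR 10011 = 01001
  pos 1: 10010 XOR 10011 = 00001
  pos 5: 10101 XOR 10011 = 00110
  pos 7: 11010 XOR 10011 = 01001
  pos 8: 10010 XOR 10011 = 00001
Remainder (last 4 bits) = 1000. This is the CRC / FCS.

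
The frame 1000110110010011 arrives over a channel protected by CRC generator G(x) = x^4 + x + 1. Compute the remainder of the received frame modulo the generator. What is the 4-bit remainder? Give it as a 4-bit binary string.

Modulo-2 division of 1000110110010011 by 10011:
  pos 0: 10001 XOR 10011 = 00010
  pos 3: 10101 XOR 10011 = 00110
  pos 5: 11010 XOR 10011 = 01001
  pos 6: 10010 XOR 10011 = 00001
  pos 10: 11001 XOR 10011 = 01010
  pos 11: 10101 XOR 10011 = 00110
Remainder = 0110 (nonzero — an error is detected).

0110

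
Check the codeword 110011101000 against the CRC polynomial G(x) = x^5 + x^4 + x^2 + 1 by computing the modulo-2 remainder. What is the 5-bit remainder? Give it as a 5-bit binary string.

Modulo-2 division of 110011101000 by 110101:
  pos 0: 110011 XOR 110101 = 000110
  pos 3: 110101 XOR 110101 = 000000
Remainder = 00000 (zero — the frame passes the CRC check).

00000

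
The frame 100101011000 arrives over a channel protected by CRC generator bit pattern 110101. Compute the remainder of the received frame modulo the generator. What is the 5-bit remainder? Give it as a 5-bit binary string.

Modulo-2 division of 100101011000 by 110101:
  pos 0: 100101 XOR 110101 = 010000
  pos 1: 100000 XOR 110101 = 010101
  pos 2: 101011 XOR 110101 = 011110
  pos 3: 111101 XOR 110101 = 001000
  pos 5: 100000 XOR 110101 = 010101
  pos 6: 101010 XOR 110101 = 011111
Remainder = 11111 (nonzero — an error is detected).

11111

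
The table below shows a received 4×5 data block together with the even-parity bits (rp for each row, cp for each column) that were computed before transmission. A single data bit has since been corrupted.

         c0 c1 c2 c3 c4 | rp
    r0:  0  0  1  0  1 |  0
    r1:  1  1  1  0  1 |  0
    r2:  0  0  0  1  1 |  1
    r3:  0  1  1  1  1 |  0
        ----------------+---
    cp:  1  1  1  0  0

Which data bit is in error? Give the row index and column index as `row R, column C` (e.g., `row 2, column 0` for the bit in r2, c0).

Recompute each row's even parity and compare to rp:
  r0: data parity 0, sent rp 0 → ok
  r1: data parity 0, sent rp 0 → ok
  r2: data parity 0, sent rp 1 → mismatch
  r3: data parity 0, sent rp 0 → ok
Recompute each column's even parity and compare to cp:
  c0: data parity 1, sent cp 1 → ok
  c1: data parity 0, sent cp 1 → mismatch
  c2: data parity 1, sent cp 1 → ok
  c3: data parity 0, sent cp 0 → ok
  c4: data parity 0, sent cp 0 → ok
Exactly one row (r2) and one column (c1) fail → the flipped bit is at their intersection.

row 2, column 1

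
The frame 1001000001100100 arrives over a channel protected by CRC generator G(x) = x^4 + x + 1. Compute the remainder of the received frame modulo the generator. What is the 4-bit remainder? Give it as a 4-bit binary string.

0000

Modulo-2 division of 1001000001100100 by 10011:
  pos 0: 10010 XOR 10011 = 00001
  pos 4: 10000 XOR 10011 = 00011
  pos 7: 11110 XOR 10011 = 01101
  pos 8: 11010 XOR 10011 = 01001
  pos 9: 10011 XOR 10011 = 00000
Remainder = 0000 (zero — the frame passes the CRC check).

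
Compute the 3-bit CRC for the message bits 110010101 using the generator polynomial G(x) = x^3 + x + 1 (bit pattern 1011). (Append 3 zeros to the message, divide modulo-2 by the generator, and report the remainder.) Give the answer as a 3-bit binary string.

Append 3 zeros: 110010101000. Divide by 1011 (XOR where the leading bit is 1):
  pos 0: 1100 XOR 1011 = 0111
  pos 1: 1111 XOR 1011 = 0100
  pos 2: 1000 XOR 1011 = 0011
  pos 4: 1110 XOR 1011 = 0101
  pos 5: 1011 XOR 1011 = 0000
Remainder (last 3 bits) = 000. This is the CRC / FCS.

000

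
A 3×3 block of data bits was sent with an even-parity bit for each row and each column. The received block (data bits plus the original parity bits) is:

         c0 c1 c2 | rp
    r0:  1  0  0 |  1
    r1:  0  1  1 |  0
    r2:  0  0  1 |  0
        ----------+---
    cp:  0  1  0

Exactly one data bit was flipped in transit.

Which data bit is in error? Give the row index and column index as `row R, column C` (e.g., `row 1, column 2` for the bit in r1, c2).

Recompute each row's even parity and compare to rp:
  r0: data parity 1, sent rp 1 → ok
  r1: data parity 0, sent rp 0 → ok
  r2: data parity 1, sent rp 0 → mismatch
Recompute each column's even parity and compare to cp:
  c0: data parity 1, sent cp 0 → mismatch
  c1: data parity 1, sent cp 1 → ok
  c2: data parity 0, sent cp 0 → ok
Exactly one row (r2) and one column (c0) fail → the flipped bit is at their intersection.

row 2, column 0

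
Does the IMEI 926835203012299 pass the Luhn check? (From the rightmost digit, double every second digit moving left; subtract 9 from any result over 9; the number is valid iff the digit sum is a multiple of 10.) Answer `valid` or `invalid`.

valid

From the right, keep odd positions and double even positions (subtract 9 from any doubled value over 9):
  doubled (positions 2,4,...): 9 4 0 0 1 7 4 → sum 25
  kept (positions 1,3,...): 9 2 1 3 2 3 6 9 → sum 35
Total = 60.
60 mod 10 = 0, so the number is valid.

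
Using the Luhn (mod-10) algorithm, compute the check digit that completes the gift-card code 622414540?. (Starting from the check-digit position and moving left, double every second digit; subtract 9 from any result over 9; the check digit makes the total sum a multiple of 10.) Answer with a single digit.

Partial digits right→left: 0 4 5 4 1 4 2 2 6
Double every second digit counting from the check-digit position (so the 1st, 3rd, 5th, ... of the partial from the right).
  doubled (with −9 where >9): 0 1 2 4 3 → sum 10
  kept as-is: 4 4 4 2 → sum 14
Total = 10 + 14 = 24.
Check digit = (10 − (24 mod 10)) mod 10 = 6.

6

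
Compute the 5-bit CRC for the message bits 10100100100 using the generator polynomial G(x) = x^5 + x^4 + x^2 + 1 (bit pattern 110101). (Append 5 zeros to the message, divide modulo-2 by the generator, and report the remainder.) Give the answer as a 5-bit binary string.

00000

Append 5 zeros: 1010010010000000. Divide by 110101 (XOR where the leading bit is 1):
  pos 0: 101001 XOR 110101 = 011100
  pos 1: 111000 XOR 110101 = 001101
  pos 3: 110101 XOR 110101 = 000000
Remainder (last 5 bits) = 00000. This is the CRC / FCS.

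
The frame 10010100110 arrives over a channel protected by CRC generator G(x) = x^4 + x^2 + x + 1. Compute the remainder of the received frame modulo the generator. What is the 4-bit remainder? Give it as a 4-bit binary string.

0001

Modulo-2 division of 10010100110 by 10111:
  pos 0: 10010 XOR 10111 = 00101
  pos 2: 10110 XOR 10111 = 00001
  pos 6: 10110 XOR 10111 = 00001
Remainder = 0001 (nonzero — an error is detected).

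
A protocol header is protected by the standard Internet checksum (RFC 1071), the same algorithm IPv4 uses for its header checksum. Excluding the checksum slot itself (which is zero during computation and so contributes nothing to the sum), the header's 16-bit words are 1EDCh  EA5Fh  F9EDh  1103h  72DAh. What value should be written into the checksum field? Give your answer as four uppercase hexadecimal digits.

One's-complement addition (fold any carry out of bit 15 back into bit 0):
  0x1EDC + 0xEA5F = 0x1093B → wrap carry → 0x093C
  0x093C + 0xF9ED = 0x10329 → wrap carry → 0x032A
  0x032A + 0x1103 = 0x0142D
  0x142D + 0x72DA = 0x08707
One's-complement sum = 0x8707.
Checksum = ~0x8707 & 0xFFFF = 0x78F8.

78F8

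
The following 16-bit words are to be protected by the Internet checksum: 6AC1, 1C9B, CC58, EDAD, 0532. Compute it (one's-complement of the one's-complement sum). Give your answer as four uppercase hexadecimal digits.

One's-complement addition (fold any carry out of bit 15 back into bit 0):
  0x6AC1 + 0x1C9B = 0x0875C
  0x875C + 0xCC58 = 0x153B4 → wrap carry → 0x53B5
  0x53B5 + 0xEDAD = 0x14162 → wrap carry → 0x4163
  0x4163 + 0x0532 = 0x04695
One's-complement sum = 0x4695.
Checksum = ~0x4695 & 0xFFFF = 0xB96A.

B96A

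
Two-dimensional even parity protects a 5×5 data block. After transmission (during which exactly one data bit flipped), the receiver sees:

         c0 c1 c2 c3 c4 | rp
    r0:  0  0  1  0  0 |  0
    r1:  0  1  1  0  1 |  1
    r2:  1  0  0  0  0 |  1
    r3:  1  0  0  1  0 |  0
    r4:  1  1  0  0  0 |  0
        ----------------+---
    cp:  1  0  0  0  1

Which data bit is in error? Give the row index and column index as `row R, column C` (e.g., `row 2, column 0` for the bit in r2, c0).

row 0, column 3

Recompute each row's even parity and compare to rp:
  r0: data parity 1, sent rp 0 → mismatch
  r1: data parity 1, sent rp 1 → ok
  r2: data parity 1, sent rp 1 → ok
  r3: data parity 0, sent rp 0 → ok
  r4: data parity 0, sent rp 0 → ok
Recompute each column's even parity and compare to cp:
  c0: data parity 1, sent cp 1 → ok
  c1: data parity 0, sent cp 0 → ok
  c2: data parity 0, sent cp 0 → ok
  c3: data parity 1, sent cp 0 → mismatch
  c4: data parity 1, sent cp 1 → ok
Exactly one row (r0) and one column (c3) fail → the flipped bit is at their intersection.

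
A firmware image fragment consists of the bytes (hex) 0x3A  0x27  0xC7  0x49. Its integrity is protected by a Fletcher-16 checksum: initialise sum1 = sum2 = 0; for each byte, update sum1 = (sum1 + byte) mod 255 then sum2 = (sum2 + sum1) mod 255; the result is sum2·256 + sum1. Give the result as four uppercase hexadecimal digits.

3772

Running sums (mod 255):
  after byte 0 (0x3A): sum1=58, sum2=58
  after byte 1 (0x27): sum1=97, sum2=155
  after byte 2 (0xC7): sum1=41, sum2=196
  after byte 3 (0x49): sum1=114, sum2=55
Checksum = sum2·256 + sum1 = 55·256 + 114 = 14194 = 0x3772.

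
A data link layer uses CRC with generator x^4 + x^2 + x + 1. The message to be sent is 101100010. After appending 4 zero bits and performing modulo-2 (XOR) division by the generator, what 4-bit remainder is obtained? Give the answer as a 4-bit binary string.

Append 4 zeros: 1011000100000. Divide by 10111 (XOR where the leading bit is 1):
  pos 0: 10110 XOR 10111 = 00001
  pos 4: 10010 XOR 10111 = 00101
  pos 6: 10100 XOR 10111 = 00011
Remainder (last 4 bits) = 1100. This is the CRC / FCS.

1100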